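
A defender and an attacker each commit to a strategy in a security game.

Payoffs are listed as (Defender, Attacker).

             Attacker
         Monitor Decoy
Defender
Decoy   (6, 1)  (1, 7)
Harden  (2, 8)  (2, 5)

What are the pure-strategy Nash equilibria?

No pure-strategy Nash equilibrium.

Defender against Monitor: payoffs 6, 2 → best response Decoy.
Defender against Decoy: payoffs 1, 2 → best response Harden.
Attacker against Decoy: payoffs 1, 7 → best response Decoy.
Attacker against Harden: payoffs 8, 5 → best response Monitor.
No profile is a mutual best response for all players.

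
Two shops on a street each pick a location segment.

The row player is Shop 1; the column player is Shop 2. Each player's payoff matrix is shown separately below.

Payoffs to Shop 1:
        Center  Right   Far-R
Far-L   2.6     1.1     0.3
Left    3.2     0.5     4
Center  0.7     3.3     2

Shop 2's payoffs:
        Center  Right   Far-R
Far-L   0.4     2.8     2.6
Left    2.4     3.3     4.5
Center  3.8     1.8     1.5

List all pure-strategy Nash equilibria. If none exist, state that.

Pure NE: (Left, Far-R)

For each player, find the best response to each opponent profile; mutual best responses are the pure NE.
Shop 1 against Center: payoffs 2.6, 3.2, 0.7 → best response Left.
Shop 1 against Right: payoffs 1.1, 0.5, 3.3 → best response Center.
Shop 1 against Far-R: payoffs 0.3, 4, 2 → best response Left.
Shop 2 against Far-L: payoffs 0.4, 2.8, 2.6 → best response Right.
Shop 2 against Left: payoffs 2.4, 3.3, 4.5 → best response Far-R.
Shop 2 against Center: payoffs 3.8, 1.8, 1.5 → best response Center.
Mutual best responses: (Left, Far-R).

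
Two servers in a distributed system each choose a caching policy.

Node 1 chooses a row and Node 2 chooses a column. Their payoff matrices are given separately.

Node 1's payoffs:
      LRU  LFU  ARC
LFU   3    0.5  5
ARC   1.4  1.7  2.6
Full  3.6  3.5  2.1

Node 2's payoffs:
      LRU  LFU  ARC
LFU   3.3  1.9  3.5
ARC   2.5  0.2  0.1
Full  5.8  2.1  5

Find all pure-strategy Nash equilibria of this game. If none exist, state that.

For each player, find the best response to each opponent profile; mutual best responses are the pure NE.
Node 1 against LRU: payoffs 3, 1.4, 3.6 → best response Full.
Node 1 against LFU: payoffs 0.5, 1.7, 3.5 → best response Full.
Node 1 against ARC: payoffs 5, 2.6, 2.1 → best response LFU.
Node 2 against LFU: payoffs 3.3, 1.9, 3.5 → best response ARC.
Node 2 against ARC: payoffs 2.5, 0.2, 0.1 → best response LRU.
Node 2 against Full: payoffs 5.8, 2.1, 5 → best response LRU.
Mutual best responses: (LFU, ARC); (Full, LRU).

Pure-strategy Nash equilibria: (LFU, ARC) and (Full, LRU)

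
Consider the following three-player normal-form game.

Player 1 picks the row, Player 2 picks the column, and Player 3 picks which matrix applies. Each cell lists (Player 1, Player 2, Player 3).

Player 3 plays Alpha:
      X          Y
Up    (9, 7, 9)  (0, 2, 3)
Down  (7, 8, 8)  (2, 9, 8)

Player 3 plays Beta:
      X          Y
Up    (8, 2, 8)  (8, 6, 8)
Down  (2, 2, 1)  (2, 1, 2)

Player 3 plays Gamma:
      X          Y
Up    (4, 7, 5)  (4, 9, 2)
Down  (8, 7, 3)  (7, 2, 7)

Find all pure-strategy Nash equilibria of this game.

(Up, X, Alpha) and (Up, Y, Beta) and (Down, Y, Alpha)

Player 1 against (X, Alpha): payoffs 9, 7 → best response Up.
Player 1 against (X, Beta): payoffs 8, 2 → best response Up.
Player 1 against (X, Gamma): payoffs 4, 8 → best response Down.
Player 1 against (Y, Alpha): payoffs 0, 2 → best response Down.
Player 1 against (Y, Beta): payoffs 8, 2 → best response Up.
Player 1 against (Y, Gamma): payoffs 4, 7 → best response Down.
Player 2 against (Up, Alpha): payoffs 7, 2 → best response X.
Player 2 against (Up, Beta): payoffs 2, 6 → best response Y.
Player 2 against (Up, Gamma): payoffs 7, 9 → best response Y.
Player 2 against (Down, Alpha): payoffs 8, 9 → best response Y.
Player 2 against (Down, Beta): payoffs 2, 1 → best response X.
Player 2 against (Down, Gamma): payoffs 7, 2 → best response X.
Player 3 against (Up, X): payoffs 9, 8, 5 → best response Alpha.
Player 3 against (Up, Y): payoffs 3, 8, 2 → best response Beta.
Player 3 against (Down, X): payoffs 8, 1, 3 → best response Alpha.
Player 3 against (Down, Y): payoffs 8, 2, 7 → best response Alpha.
Mutual best responses: (Up, X, Alpha); (Up, Y, Beta); (Down, Y, Alpha).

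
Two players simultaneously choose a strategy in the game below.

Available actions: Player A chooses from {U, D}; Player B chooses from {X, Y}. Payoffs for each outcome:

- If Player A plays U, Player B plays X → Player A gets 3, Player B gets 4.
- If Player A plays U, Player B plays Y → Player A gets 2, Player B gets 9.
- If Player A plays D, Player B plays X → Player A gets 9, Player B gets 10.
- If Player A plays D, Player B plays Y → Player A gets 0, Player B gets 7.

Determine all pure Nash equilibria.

(U, X): Player A can switch to D (3 → 9). Not NE.
(U, Y): Player A gets 2, best alternative 0; Player B gets 9, best alternative 4. No profitable deviation — NE.
(D, X): Player A gets 9, best alternative 3; Player B gets 10, best alternative 7. No profitable deviation — NE.
(D, Y): Player A can switch to U (0 → 2). Not NE.

Pure-strategy Nash equilibria: (U, Y); (D, X)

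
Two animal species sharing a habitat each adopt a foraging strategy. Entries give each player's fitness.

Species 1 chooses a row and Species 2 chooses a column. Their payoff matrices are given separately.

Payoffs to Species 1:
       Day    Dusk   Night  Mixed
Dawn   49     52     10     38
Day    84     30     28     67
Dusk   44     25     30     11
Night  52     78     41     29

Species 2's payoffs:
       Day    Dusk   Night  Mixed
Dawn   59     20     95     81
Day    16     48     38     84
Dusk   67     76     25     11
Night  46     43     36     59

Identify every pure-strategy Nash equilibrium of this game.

Pure NE: (Day, Mixed)

Check each profile: it is a Nash equilibrium iff no player can strictly gain by switching unilaterally.
(Dawn, Day): Species 1 can switch to Day (49 → 84). Not NE.
(Dawn, Dusk): Species 1 can switch to Night (52 → 78). Not NE.
(Dawn, Night): Species 1 can switch to Day (10 → 28). Not NE.
(Dawn, Mixed): Species 1 can switch to Day (38 → 67). Not NE.
(Day, Day): Species 2 can switch to Dusk (16 → 48). Not NE.
(Day, Dusk): Species 1 can switch to Dawn (30 → 52). Not NE.
(Day, Mixed): Species 1 gets 67, best alternative 38; Species 2 gets 84, best alternative 48. No profitable deviation — NE.
(The remaining 9 profiles each have a profitable deviation by the same check.)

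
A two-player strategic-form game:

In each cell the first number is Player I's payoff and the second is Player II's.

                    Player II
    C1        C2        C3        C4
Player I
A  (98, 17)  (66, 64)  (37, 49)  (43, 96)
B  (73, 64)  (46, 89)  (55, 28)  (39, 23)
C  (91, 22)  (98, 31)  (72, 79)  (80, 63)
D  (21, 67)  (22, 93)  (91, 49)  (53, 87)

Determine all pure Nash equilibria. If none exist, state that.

This game has no pure Nash equilibrium.

Mark each player's best response to every combination of opponents' strategies; a profile where every player is best-responding is a pure Nash equilibrium.
Player I against C1: payoffs 98, 73, 91, 21 → best response A.
Player I against C2: payoffs 66, 46, 98, 22 → best response C.
Player I against C3: payoffs 37, 55, 72, 91 → best response D.
Player I against C4: payoffs 43, 39, 80, 53 → best response C.
Player II against A: payoffs 17, 64, 49, 96 → best response C4.
Player II against B: payoffs 64, 89, 28, 23 → best response C2.
Player II against C: payoffs 22, 31, 79, 63 → best response C3.
Player II against D: payoffs 67, 93, 49, 87 → best response C2.
No profile is a mutual best response for all players.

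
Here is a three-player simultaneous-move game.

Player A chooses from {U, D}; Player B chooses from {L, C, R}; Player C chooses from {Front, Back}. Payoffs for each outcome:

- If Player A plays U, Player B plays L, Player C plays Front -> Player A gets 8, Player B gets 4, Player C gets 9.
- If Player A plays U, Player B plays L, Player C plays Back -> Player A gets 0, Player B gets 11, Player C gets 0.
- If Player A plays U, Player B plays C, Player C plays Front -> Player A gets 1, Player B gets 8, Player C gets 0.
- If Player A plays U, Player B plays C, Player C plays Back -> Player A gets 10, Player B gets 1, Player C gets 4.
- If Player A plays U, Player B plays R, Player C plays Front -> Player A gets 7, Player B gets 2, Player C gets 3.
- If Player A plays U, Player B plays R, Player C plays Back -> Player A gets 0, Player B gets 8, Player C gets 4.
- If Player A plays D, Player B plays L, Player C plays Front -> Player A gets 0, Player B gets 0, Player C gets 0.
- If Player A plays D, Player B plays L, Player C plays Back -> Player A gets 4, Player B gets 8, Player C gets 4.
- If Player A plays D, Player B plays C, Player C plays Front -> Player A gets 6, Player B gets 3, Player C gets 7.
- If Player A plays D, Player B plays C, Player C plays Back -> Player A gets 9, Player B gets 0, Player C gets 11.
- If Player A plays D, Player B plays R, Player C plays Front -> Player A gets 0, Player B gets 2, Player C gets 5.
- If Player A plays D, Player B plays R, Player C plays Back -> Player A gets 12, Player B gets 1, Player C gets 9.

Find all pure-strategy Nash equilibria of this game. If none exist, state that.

Mark each player's best response to every combination of opponents' strategies; a profile where every player is best-responding is a pure Nash equilibrium.
Player A against (L, Front): payoffs 8, 0 → best response U.
Player A against (L, Back): payoffs 0, 4 → best response D.
Player A against (C, Front): payoffs 1, 6 → best response D.
Player A against (C, Back): payoffs 10, 9 → best response U.
Player A against (R, Front): payoffs 7, 0 → best response U.
Player A against (R, Back): payoffs 0, 12 → best response D.
Player B against (U, Front): payoffs 4, 8, 2 → best response C.
Player B against (U, Back): payoffs 11, 1, 8 → best response L.
Player B against (D, Front): payoffs 0, 3, 2 → best response C.
Player B against (D, Back): payoffs 8, 0, 1 → best response L.
Player C against (U, L): payoffs 9, 0 → best response Front.
Player C against (U, C): payoffs 0, 4 → best response Back.
Player C against (U, R): payoffs 3, 4 → best response Back.
Player C against (D, L): payoffs 0, 4 → best response Back.
Player C against (D, C): payoffs 7, 11 → best response Back.
Player C against (D, R): payoffs 5, 9 → best response Back.
Mutual best responses: (D, L, Back).

(D, L, Back)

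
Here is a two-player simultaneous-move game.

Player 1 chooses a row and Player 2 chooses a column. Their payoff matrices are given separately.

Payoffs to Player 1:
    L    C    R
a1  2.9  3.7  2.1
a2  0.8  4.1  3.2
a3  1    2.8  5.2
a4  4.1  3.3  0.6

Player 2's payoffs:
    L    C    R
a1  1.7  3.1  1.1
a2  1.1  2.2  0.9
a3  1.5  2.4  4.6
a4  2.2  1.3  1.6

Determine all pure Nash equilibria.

Player 1 against L: payoffs 2.9, 0.8, 1, 4.1 → best response a4.
Player 1 against C: payoffs 3.7, 4.1, 2.8, 3.3 → best response a2.
Player 1 against R: payoffs 2.1, 3.2, 5.2, 0.6 → best response a3.
Player 2 against a1: payoffs 1.7, 3.1, 1.1 → best response C.
Player 2 against a2: payoffs 1.1, 2.2, 0.9 → best response C.
Player 2 against a3: payoffs 1.5, 2.4, 4.6 → best response R.
Player 2 against a4: payoffs 2.2, 1.3, 1.6 → best response L.
Mutual best responses: (a2, C); (a3, R); (a4, L).

Pure-strategy Nash equilibria: (a2, C); (a3, R); (a4, L)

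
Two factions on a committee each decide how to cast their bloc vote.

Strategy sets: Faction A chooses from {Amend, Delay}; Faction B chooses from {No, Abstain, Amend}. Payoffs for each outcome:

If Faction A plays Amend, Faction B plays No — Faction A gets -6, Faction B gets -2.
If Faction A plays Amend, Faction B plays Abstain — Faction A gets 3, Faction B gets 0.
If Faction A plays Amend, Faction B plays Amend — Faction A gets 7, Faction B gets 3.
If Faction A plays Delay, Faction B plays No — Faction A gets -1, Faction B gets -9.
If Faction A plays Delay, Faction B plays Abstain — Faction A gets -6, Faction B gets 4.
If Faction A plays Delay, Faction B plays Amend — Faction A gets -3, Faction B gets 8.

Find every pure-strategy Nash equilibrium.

(Amend, Amend)

Faction A against No: payoffs -6, -1 → best response Delay.
Faction A against Abstain: payoffs 3, -6 → best response Amend.
Faction A against Amend: payoffs 7, -3 → best response Amend.
Faction B against Amend: payoffs -2, 0, 3 → best response Amend.
Faction B against Delay: payoffs -9, 4, 8 → best response Amend.
Mutual best responses: (Amend, Amend).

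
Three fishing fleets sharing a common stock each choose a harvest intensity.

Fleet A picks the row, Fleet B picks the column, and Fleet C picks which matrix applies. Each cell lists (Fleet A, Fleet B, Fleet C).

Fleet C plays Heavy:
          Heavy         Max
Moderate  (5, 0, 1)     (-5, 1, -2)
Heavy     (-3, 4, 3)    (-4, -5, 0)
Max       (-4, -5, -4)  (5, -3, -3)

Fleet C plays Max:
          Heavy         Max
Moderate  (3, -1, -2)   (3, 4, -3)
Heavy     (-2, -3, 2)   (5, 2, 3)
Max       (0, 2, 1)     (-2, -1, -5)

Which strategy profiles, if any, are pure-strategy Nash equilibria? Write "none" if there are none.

For each player, find the best response to each opponent profile; mutual best responses are the pure NE.
Fleet A against (Heavy, Heavy): payoffs 5, -3, -4 → best response Moderate.
Fleet A against (Heavy, Max): payoffs 3, -2, 0 → best response Moderate.
Fleet A against (Max, Heavy): payoffs -5, -4, 5 → best response Max.
Fleet A against (Max, Max): payoffs 3, 5, -2 → best response Heavy.
Fleet B against (Moderate, Heavy): payoffs 0, 1 → best response Max.
Fleet B against (Moderate, Max): payoffs -1, 4 → best response Max.
Fleet B against (Heavy, Heavy): payoffs 4, -5 → best response Heavy.
Fleet B against (Heavy, Max): payoffs -3, 2 → best response Max.
Fleet B against (Max, Heavy): payoffs -5, -3 → best response Max.
Fleet B against (Max, Max): payoffs 2, -1 → best response Heavy.
Fleet C against (Moderate, Heavy): payoffs 1, -2 → best response Heavy.
Fleet C against (Moderate, Max): payoffs -2, -3 → best response Heavy.
Fleet C against (Heavy, Heavy): payoffs 3, 2 → best response Heavy.
Fleet C against (Heavy, Max): payoffs 0, 3 → best response Max.
Fleet C against (Max, Heavy): payoffs -4, 1 → best response Max.
Fleet C against (Max, Max): payoffs -3, -5 → best response Heavy.
Mutual best responses: (Heavy, Max, Max); (Max, Max, Heavy).

The pure Nash equilibria are (Heavy, Max, Max), (Max, Max, Heavy).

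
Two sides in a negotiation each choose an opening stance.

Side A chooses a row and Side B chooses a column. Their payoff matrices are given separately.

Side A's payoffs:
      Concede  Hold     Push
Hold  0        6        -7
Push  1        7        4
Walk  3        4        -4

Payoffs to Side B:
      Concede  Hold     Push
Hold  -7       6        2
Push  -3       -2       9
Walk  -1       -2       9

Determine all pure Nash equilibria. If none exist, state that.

For each strategy profile, look for a profitable unilateral deviation.
(Hold, Concede): Side A can switch to Push (0 → 1). Not NE.
(Hold, Hold): Side A can switch to Push (6 → 7). Not NE.
(Hold, Push): Side A can switch to Push (-7 → 4). Not NE.
(Push, Concede): Side A can switch to Walk (1 → 3). Not NE.
(Push, Hold): Side B can switch to Push (-2 → 9). Not NE.
(Push, Push): Side A gets 4, best alternative -4; Side B gets 9, best alternative -2. No profitable deviation — NE.
(Walk, Concede): Side B can switch to Push (-1 → 9). Not NE.
(Walk, Hold): Side A can switch to Hold (4 → 6). Not NE.
(Walk, Push): Side A can switch to Push (-4 → 4). Not NE.

(Push, Push)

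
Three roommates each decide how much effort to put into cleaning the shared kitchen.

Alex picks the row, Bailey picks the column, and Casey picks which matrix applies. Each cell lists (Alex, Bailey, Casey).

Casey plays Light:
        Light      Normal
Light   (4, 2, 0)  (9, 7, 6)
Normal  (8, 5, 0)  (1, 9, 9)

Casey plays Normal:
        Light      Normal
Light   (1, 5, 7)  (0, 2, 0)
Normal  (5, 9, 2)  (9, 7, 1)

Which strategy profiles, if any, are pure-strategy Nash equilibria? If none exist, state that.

For each strategy profile, look for a profitable unilateral deviation.
(Light, Light, Light): Alex can switch to Normal (4 → 8). Not NE.
(Light, Light, Normal): Alex can switch to Normal (1 → 5). Not NE.
(Light, Normal, Light): Alex gets 9, best alternative 1; Bailey gets 7, best alternative 2; Casey gets 6, best alternative 0. No profitable deviation — NE.
(Light, Normal, Normal): Alex can switch to Normal (0 → 9). Not NE.
(Normal, Light, Light): Bailey can switch to Normal (5 → 9). Not NE.
(Normal, Light, Normal): Alex gets 5, best alternative 1; Bailey gets 9, best alternative 7; Casey gets 2, best alternative 0. No profitable deviation — NE.
(Normal, Normal, Light): Alex can switch to Light (1 → 9). Not NE.
(Normal, Normal, Normal): Bailey can switch to Light (7 → 9). Not NE.

Pure-strategy Nash equilibria: (Light, Normal, Light) and (Normal, Light, Normal)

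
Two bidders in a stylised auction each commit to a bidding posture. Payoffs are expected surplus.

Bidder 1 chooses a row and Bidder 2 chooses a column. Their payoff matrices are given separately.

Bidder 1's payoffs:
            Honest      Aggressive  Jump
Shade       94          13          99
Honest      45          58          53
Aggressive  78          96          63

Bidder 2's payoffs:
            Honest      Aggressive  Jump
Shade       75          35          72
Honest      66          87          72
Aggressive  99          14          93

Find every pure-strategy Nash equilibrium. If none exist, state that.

(Shade, Honest): Bidder 1 gets 94, best alternative 78; Bidder 2 gets 75, best alternative 72. No profitable deviation — NE.
(Shade, Aggressive): Bidder 1 can switch to Honest (13 → 58). Not NE.
(Shade, Jump): Bidder 2 can switch to Honest (72 → 75). Not NE.
(Honest, Honest): Bidder 1 can switch to Shade (45 → 94). Not NE.
(Honest, Aggressive): Bidder 1 can switch to Aggressive (58 → 96). Not NE.
(Honest, Jump): Bidder 1 can switch to Shade (53 → 99). Not NE.
(Aggressive, Honest): Bidder 1 can switch to Shade (78 → 94). Not NE.
(Aggressive, Aggressive): Bidder 2 can switch to Honest (14 → 99). Not NE.
(Aggressive, Jump): Bidder 1 can switch to Shade (63 → 99). Not NE.

The unique pure-strategy Nash equilibrium is (Shade, Honest).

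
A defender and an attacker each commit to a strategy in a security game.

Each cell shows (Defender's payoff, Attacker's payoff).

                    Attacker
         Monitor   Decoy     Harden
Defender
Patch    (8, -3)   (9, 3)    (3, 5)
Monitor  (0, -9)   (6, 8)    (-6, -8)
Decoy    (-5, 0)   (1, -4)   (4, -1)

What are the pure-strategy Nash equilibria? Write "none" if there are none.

This game has no pure Nash equilibrium.

Check each profile: it is a Nash equilibrium iff no player can strictly gain by switching unilaterally.
(Patch, Monitor): Attacker can switch to Decoy (-3 → 3). Not NE.
(Patch, Decoy): Attacker can switch to Harden (3 → 5). Not NE.
(Patch, Harden): Defender can switch to Decoy (3 → 4). Not NE.
(Monitor, Monitor): Defender can switch to Patch (0 → 8). Not NE.
(Monitor, Decoy): Defender can switch to Patch (6 → 9). Not NE.
(Monitor, Harden): Defender can switch to Patch (-6 → 3). Not NE.
(Decoy, Monitor): Defender can switch to Patch (-5 → 8). Not NE.
(Decoy, Decoy): Defender can switch to Patch (1 → 9). Not NE.
(The remaining 1 profile has a profitable deviation by the same check.)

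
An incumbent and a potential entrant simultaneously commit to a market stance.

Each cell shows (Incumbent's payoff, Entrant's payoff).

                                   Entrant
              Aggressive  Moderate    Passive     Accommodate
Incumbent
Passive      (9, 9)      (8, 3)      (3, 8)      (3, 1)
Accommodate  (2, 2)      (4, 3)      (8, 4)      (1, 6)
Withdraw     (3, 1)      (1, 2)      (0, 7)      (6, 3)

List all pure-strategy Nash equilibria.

The unique pure-strategy Nash equilibrium is (Passive, Aggressive).

Incumbent against Aggressive: payoffs 9, 2, 3 → best response Passive.
Incumbent against Moderate: payoffs 8, 4, 1 → best response Passive.
Incumbent against Passive: payoffs 3, 8, 0 → best response Accommodate.
Incumbent against Accommodate: payoffs 3, 1, 6 → best response Withdraw.
Entrant against Passive: payoffs 9, 3, 8, 1 → best response Aggressive.
Entrant against Accommodate: payoffs 2, 3, 4, 6 → best response Accommodate.
Entrant against Withdraw: payoffs 1, 2, 7, 3 → best response Passive.
Mutual best responses: (Passive, Aggressive).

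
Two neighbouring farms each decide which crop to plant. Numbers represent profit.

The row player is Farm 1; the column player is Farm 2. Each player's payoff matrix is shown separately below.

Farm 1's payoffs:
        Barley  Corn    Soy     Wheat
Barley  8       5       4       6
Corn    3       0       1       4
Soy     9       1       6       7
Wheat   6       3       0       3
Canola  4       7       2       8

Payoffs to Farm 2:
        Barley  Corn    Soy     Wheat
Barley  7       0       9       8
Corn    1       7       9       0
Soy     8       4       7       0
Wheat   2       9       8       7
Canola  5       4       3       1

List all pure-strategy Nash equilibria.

The unique pure-strategy Nash equilibrium is (Soy, Barley).

Farm 1 against Barley: payoffs 8, 3, 9, 6, 4 → best response Soy.
Farm 1 against Corn: payoffs 5, 0, 1, 3, 7 → best response Canola.
Farm 1 against Soy: payoffs 4, 1, 6, 0, 2 → best response Soy.
Farm 1 against Wheat: payoffs 6, 4, 7, 3, 8 → best response Canola.
Farm 2 against Barley: payoffs 7, 0, 9, 8 → best response Soy.
Farm 2 against Corn: payoffs 1, 7, 9, 0 → best response Soy.
Farm 2 against Soy: payoffs 8, 4, 7, 0 → best response Barley.
Farm 2 against Wheat: payoffs 2, 9, 8, 7 → best response Corn.
Farm 2 against Canola: payoffs 5, 4, 3, 1 → best response Barley.
Mutual best responses: (Soy, Barley).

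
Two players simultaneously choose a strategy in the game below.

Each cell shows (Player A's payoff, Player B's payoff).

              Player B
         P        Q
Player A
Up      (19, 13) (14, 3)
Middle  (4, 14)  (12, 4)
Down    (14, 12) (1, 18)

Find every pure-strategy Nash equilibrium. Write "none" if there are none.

For each player, find the best response to each opponent profile; mutual best responses are the pure NE.
Player A against P: payoffs 19, 4, 14 → best response Up.
Player A against Q: payoffs 14, 12, 1 → best response Up.
Player B against Up: payoffs 13, 3 → best response P.
Player B against Middle: payoffs 14, 4 → best response P.
Player B against Down: payoffs 12, 18 → best response Q.
Mutual best responses: (Up, P).

(Up, P)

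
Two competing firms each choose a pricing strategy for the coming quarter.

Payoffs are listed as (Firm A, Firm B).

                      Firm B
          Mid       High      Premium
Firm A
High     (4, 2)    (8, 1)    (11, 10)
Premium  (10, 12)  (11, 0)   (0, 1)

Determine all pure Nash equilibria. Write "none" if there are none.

Firm A against Mid: payoffs 4, 10 → best response Premium.
Firm A against High: payoffs 8, 11 → best response Premium.
Firm A against Premium: payoffs 11, 0 → best response High.
Firm B against High: payoffs 2, 1, 10 → best response Premium.
Firm B against Premium: payoffs 12, 0, 1 → best response Mid.
Mutual best responses: (High, Premium); (Premium, Mid).

(High, Premium); (Premium, Mid)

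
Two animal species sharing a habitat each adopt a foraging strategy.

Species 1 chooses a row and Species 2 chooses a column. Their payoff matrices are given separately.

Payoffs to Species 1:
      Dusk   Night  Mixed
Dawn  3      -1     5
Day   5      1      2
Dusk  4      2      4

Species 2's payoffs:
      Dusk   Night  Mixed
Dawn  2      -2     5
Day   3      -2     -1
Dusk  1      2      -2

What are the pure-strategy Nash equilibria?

Species 1 against Dusk: payoffs 3, 5, 4 → best response Day.
Species 1 against Night: payoffs -1, 1, 2 → best response Dusk.
Species 1 against Mixed: payoffs 5, 2, 4 → best response Dawn.
Species 2 against Dawn: payoffs 2, -2, 5 → best response Mixed.
Species 2 against Day: payoffs 3, -2, -1 → best response Dusk.
Species 2 against Dusk: payoffs 1, 2, -2 → best response Night.
Mutual best responses: (Dawn, Mixed); (Day, Dusk); (Dusk, Night).

Pure-strategy Nash equilibria: (Dawn, Mixed), (Day, Dusk), (Dusk, Night)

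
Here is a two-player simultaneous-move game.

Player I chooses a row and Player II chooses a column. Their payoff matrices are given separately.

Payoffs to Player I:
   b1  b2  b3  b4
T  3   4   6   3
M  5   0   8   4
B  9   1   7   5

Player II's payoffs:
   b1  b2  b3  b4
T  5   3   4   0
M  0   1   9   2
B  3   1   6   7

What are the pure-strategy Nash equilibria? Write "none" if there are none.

Pure-strategy Nash equilibria: (M, b3), (B, b4)

(T, b1): Player I can switch to M (3 → 5). Not NE.
(T, b2): Player II can switch to b1 (3 → 5). Not NE.
(T, b3): Player I can switch to M (6 → 8). Not NE.
(T, b4): Player I can switch to M (3 → 4). Not NE.
(M, b1): Player I can switch to B (5 → 9). Not NE.
(M, b2): Player I can switch to T (0 → 4). Not NE.
(M, b3): Player I gets 8, best alternative 7; Player II gets 9, best alternative 2. No profitable deviation — NE.
(M, b4): Player I can switch to B (4 → 5). Not NE.
(B, b1): Player II can switch to b3 (3 → 6). Not NE.
(B, b2): Player I can switch to T (1 → 4). Not NE.
(B, b3): Player I can switch to M (7 → 8). Not NE.
(B, b4): Player I gets 5, best alternative 4; Player II gets 7, best alternative 6. No profitable deviation — NE.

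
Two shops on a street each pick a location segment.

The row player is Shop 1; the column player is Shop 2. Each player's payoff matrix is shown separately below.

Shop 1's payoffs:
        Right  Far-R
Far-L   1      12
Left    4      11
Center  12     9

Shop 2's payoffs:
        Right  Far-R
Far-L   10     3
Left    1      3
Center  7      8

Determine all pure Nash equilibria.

Shop 1 against Right: payoffs 1, 4, 12 → best response Center.
Shop 1 against Far-R: payoffs 12, 11, 9 → best response Far-L.
Shop 2 against Far-L: payoffs 10, 3 → best response Right.
Shop 2 against Left: payoffs 1, 3 → best response Far-R.
Shop 2 against Center: payoffs 7, 8 → best response Far-R.
No profile is a mutual best response for all players.

No pure-strategy Nash equilibrium.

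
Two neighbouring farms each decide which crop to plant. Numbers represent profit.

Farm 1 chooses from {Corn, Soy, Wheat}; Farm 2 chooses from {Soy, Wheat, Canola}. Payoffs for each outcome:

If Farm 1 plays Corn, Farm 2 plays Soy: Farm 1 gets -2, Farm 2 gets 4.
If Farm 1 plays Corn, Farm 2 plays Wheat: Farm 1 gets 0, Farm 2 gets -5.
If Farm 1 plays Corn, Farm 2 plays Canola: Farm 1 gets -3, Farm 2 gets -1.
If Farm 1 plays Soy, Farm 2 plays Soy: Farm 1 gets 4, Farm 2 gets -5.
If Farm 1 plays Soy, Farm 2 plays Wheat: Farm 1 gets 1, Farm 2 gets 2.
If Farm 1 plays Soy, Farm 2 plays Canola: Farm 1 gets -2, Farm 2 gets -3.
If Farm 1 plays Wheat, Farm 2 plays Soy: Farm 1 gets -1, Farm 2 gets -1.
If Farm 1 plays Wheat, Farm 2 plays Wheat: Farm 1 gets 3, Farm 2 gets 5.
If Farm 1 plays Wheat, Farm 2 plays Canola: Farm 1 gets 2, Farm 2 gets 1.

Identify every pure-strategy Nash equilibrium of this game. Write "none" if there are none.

Mark each player's best response to every combination of opponents' strategies; a profile where every player is best-responding is a pure Nash equilibrium.
Farm 1 against Soy: payoffs -2, 4, -1 → best response Soy.
Farm 1 against Wheat: payoffs 0, 1, 3 → best response Wheat.
Farm 1 against Canola: payoffs -3, -2, 2 → best response Wheat.
Farm 2 against Corn: payoffs 4, -5, -1 → best response Soy.
Farm 2 against Soy: payoffs -5, 2, -3 → best response Wheat.
Farm 2 against Wheat: payoffs -1, 5, 1 → best response Wheat.
Mutual best responses: (Wheat, Wheat).

Pure NE: (Wheat, Wheat)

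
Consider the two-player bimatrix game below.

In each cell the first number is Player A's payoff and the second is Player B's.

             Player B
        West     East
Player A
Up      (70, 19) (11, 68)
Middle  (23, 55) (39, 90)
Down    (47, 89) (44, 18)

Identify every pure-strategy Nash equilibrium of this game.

There is no pure-strategy Nash equilibrium.

Player A against West: payoffs 70, 23, 47 → best response Up.
Player A against East: payoffs 11, 39, 44 → best response Down.
Player B against Up: payoffs 19, 68 → best response East.
Player B against Middle: payoffs 55, 90 → best response East.
Player B against Down: payoffs 89, 18 → best response West.
No profile is a mutual best response for all players.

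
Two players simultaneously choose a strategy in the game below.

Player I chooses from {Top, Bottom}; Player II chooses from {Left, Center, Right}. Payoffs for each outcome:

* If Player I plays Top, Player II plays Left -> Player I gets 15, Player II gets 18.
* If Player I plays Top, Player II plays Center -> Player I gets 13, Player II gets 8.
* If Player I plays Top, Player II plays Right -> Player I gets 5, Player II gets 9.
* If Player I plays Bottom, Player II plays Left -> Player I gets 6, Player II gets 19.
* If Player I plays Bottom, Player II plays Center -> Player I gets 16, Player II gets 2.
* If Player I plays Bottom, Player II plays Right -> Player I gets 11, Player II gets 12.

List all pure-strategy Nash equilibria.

Player I against Left: payoffs 15, 6 → best response Top.
Player I against Center: payoffs 13, 16 → best response Bottom.
Player I against Right: payoffs 5, 11 → best response Bottom.
Player II against Top: payoffs 18, 8, 9 → best response Left.
Player II against Bottom: payoffs 19, 2, 12 → best response Left.
Mutual best responses: (Top, Left).

Pure NE: (Top, Left)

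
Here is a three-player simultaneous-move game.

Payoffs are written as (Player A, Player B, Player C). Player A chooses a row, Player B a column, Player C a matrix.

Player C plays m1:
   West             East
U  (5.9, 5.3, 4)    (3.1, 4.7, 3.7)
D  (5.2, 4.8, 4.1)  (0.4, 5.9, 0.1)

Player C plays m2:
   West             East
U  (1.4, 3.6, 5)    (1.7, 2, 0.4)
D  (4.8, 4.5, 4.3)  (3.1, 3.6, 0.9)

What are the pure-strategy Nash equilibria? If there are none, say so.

Pure NE: (D, West, m2)

Player A against (West, m1): payoffs 5.9, 5.2 → best response U.
Player A against (West, m2): payoffs 1.4, 4.8 → best response D.
Player A against (East, m1): payoffs 3.1, 0.4 → best response U.
Player A against (East, m2): payoffs 1.7, 3.1 → best response D.
Player B against (U, m1): payoffs 5.3, 4.7 → best response West.
Player B against (U, m2): payoffs 3.6, 2 → best response West.
Player B against (D, m1): payoffs 4.8, 5.9 → best response East.
Player B against (D, m2): payoffs 4.5, 3.6 → best response West.
Player C against (U, West): payoffs 4, 5 → best response m2.
Player C against (U, East): payoffs 3.7, 0.4 → best response m1.
Player C against (D, West): payoffs 4.1, 4.3 → best response m2.
Player C against (D, East): payoffs 0.1, 0.9 → best response m2.
Mutual best responses: (D, West, m2).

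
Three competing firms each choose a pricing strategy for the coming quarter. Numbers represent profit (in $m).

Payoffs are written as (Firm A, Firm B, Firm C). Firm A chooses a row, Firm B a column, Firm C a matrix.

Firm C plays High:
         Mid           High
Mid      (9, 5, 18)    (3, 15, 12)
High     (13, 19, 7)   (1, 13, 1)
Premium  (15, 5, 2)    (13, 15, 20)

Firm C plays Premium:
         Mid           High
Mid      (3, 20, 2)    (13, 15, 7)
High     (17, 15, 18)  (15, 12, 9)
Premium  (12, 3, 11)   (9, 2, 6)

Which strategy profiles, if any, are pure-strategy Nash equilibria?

The pure Nash equilibria are (High, Mid, Premium) and (Premium, High, High).

Check each profile: it is a Nash equilibrium iff no player can strictly gain by switching unilaterally.
(Mid, Mid, High): Firm A can switch to High (9 → 13). Not NE.
(Mid, Mid, Premium): Firm A can switch to High (3 → 17). Not NE.
(Mid, High, High): Firm A can switch to Premium (3 → 13). Not NE.
(Mid, High, Premium): Firm A can switch to High (13 → 15). Not NE.
(High, Mid, High): Firm A can switch to Premium (13 → 15). Not NE.
(High, Mid, Premium): Firm A gets 17, best alternative 12; Firm B gets 15, best alternative 12; Firm C gets 18, best alternative 7. No profitable deviation — NE.
(High, High, High): Firm A can switch to Mid (1 → 3). Not NE.
(High, High, Premium): Firm B can switch to Mid (12 → 15). Not NE.
(Premium, Mid, High): Firm B can switch to High (5 → 15). Not NE.
(Premium, High, High): Firm A gets 13, best alternative 3; Firm B gets 15, best alternative 5; Firm C gets 20, best alternative 6. No profitable deviation — NE.
(The remaining 2 profiles each have a profitable deviation by the same check.)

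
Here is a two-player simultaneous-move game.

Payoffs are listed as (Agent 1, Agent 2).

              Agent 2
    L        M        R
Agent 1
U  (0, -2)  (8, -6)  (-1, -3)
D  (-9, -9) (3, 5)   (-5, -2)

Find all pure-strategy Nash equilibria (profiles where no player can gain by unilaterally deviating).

Agent 1 against L: payoffs 0, -9 → best response U.
Agent 1 against M: payoffs 8, 3 → best response U.
Agent 1 against R: payoffs -1, -5 → best response U.
Agent 2 against U: payoffs -2, -6, -3 → best response L.
Agent 2 against D: payoffs -9, 5, -2 → best response M.
Mutual best responses: (U, L).

The unique pure-strategy Nash equilibrium is (U, L).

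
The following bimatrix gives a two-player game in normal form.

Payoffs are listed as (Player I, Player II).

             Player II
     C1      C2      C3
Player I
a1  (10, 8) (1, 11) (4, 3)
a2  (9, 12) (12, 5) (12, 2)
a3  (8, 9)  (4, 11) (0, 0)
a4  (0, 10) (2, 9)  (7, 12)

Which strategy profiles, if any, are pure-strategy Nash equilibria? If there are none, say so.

(a1, C1): Player II can switch to C2 (8 → 11). Not NE.
(a1, C2): Player I can switch to a2 (1 → 12). Not NE.
(a1, C3): Player I can switch to a2 (4 → 12). Not NE.
(a2, C1): Player I can switch to a1 (9 → 10). Not NE.
(a2, C2): Player II can switch to C1 (5 → 12). Not NE.
(a2, C3): Player II can switch to C1 (2 → 12). Not NE.
(The remaining 6 profiles each have a profitable deviation by the same check.)

none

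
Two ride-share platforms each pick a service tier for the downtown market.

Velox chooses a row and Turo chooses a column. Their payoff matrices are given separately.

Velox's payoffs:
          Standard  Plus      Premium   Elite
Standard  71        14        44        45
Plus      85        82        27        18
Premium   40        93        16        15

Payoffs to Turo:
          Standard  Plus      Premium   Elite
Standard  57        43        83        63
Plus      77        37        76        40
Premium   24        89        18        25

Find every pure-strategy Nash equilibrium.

(Standard, Premium) and (Plus, Standard) and (Premium, Plus)

(Standard, Standard): Velox can switch to Plus (71 → 85). Not NE.
(Standard, Plus): Velox can switch to Plus (14 → 82). Not NE.
(Standard, Premium): Velox gets 44, best alternative 27; Turo gets 83, best alternative 63. No profitable deviation — NE.
(Standard, Elite): Turo can switch to Premium (63 → 83). Not NE.
(Plus, Standard): Velox gets 85, best alternative 71; Turo gets 77, best alternative 76. No profitable deviation — NE.
(Plus, Plus): Velox can switch to Premium (82 → 93). Not NE.
(Plus, Premium): Velox can switch to Standard (27 → 44). Not NE.
(Plus, Elite): Velox can switch to Standard (18 → 45). Not NE.
(Premium, Plus): Velox gets 93, best alternative 82; Turo gets 89, best alternative 25. No profitable deviation — NE.
(The remaining 3 profiles each have a profitable deviation by the same check.)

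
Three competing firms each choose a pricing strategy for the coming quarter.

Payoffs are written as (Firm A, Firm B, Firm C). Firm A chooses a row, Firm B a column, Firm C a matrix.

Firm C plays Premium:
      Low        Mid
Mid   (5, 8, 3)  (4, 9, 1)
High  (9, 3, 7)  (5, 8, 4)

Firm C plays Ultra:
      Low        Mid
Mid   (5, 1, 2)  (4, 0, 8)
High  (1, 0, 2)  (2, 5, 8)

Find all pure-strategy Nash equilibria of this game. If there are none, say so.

There is no pure-strategy Nash equilibrium.

Mark each player's best response to every combination of opponents' strategies; a profile where every player is best-responding is a pure Nash equilibrium.
Firm A against (Low, Premium): payoffs 5, 9 → best response High.
Firm A against (Low, Ultra): payoffs 5, 1 → best response Mid.
Firm A against (Mid, Premium): payoffs 4, 5 → best response High.
Firm A against (Mid, Ultra): payoffs 4, 2 → best response Mid.
Firm B against (Mid, Premium): payoffs 8, 9 → best response Mid.
Firm B against (Mid, Ultra): payoffs 1, 0 → best response Low.
Firm B against (High, Premium): payoffs 3, 8 → best response Mid.
Firm B against (High, Ultra): payoffs 0, 5 → best response Mid.
Firm C against (Mid, Low): payoffs 3, 2 → best response Premium.
Firm C against (Mid, Mid): payoffs 1, 8 → best response Ultra.
Firm C against (High, Low): payoffs 7, 2 → best response Premium.
Firm C against (High, Mid): payoffs 4, 8 → best response Ultra.
No profile is a mutual best response for all players.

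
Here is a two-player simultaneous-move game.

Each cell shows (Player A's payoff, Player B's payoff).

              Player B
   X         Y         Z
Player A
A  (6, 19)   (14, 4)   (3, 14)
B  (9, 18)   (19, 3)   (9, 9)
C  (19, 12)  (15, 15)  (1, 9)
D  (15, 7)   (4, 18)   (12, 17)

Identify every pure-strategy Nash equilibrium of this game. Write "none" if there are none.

For each player, find the best response to each opponent profile; mutual best responses are the pure NE.
Player A against X: payoffs 6, 9, 19, 15 → best response C.
Player A against Y: payoffs 14, 19, 15, 4 → best response B.
Player A against Z: payoffs 3, 9, 1, 12 → best response D.
Player B against A: payoffs 19, 4, 14 → best response X.
Player B against B: payoffs 18, 3, 9 → best response X.
Player B against C: payoffs 12, 15, 9 → best response Y.
Player B against D: payoffs 7, 18, 17 → best response Y.
No profile is a mutual best response for all players.

This game has no pure Nash equilibrium.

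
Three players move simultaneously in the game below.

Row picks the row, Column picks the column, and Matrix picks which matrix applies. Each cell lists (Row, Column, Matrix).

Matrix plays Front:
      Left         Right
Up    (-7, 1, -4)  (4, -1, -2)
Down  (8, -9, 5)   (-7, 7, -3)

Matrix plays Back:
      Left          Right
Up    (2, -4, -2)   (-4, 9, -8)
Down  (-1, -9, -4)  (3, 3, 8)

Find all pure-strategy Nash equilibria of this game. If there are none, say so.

Pure NE: (Down, Right, Back)

For each strategy profile, look for a profitable unilateral deviation.
(Up, Left, Front): Row can switch to Down (-7 → 8). Not NE.
(Up, Left, Back): Column can switch to Right (-4 → 9). Not NE.
(Up, Right, Front): Column can switch to Left (-1 → 1). Not NE.
(Up, Right, Back): Row can switch to Down (-4 → 3). Not NE.
(Down, Left, Front): Column can switch to Right (-9 → 7). Not NE.
(Down, Left, Back): Row can switch to Up (-1 → 2). Not NE.
(Down, Right, Back): Row gets 3, best alternative -4; Column gets 3, best alternative -9; Matrix gets 8, best alternative -3. No profitable deviation — NE.
(The remaining 1 profile has a profitable deviation by the same check.)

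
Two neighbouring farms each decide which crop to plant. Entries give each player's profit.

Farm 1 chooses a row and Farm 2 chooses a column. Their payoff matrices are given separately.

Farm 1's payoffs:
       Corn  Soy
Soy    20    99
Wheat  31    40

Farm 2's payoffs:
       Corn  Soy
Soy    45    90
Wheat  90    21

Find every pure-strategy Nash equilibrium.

(Soy, Soy), (Wheat, Corn)

Farm 1 against Corn: payoffs 20, 31 → best response Wheat.
Farm 1 against Soy: payoffs 99, 40 → best response Soy.
Farm 2 against Soy: payoffs 45, 90 → best response Soy.
Farm 2 against Wheat: payoffs 90, 21 → best response Corn.
Mutual best responses: (Soy, Soy); (Wheat, Corn).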